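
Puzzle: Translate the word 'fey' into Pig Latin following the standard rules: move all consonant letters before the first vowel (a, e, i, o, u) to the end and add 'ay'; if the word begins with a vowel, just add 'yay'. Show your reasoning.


'fey': move consonant cluster 'f' to end and add 'ay': 'eyfay'.

eyfay


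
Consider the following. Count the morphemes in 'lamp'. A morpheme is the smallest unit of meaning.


Decomposition: lamp (free morpheme) = 1 morpheme(s)

1 morphemes


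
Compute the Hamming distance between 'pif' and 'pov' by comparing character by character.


Alignment:
Position 1: 'p' vs 'p' = match
Position 2: 'i' vs 'o' = DIFFER
Position 3: 'f' vs 'v' = DIFFER
Total differences: 2

2


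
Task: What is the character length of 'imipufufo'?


Spell out 'imipufufo' and number each letter: i(1), m(2), i(3), p(4), u(5), f(6), u(7), f(8), o(9). Total: 9 letters.

9


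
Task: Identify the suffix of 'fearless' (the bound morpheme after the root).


The word 'fearless' = 'fear' (root) + '-less' (suffix). The suffix is '-less'.

less


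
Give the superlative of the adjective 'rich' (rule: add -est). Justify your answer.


Apply superlative formation (add -est): 'rich' -> 'richest'.

richest


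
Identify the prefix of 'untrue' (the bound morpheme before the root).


The word 'untrue' = 'un' (prefix) + 'true' (root). The prefix is 'un'.

un


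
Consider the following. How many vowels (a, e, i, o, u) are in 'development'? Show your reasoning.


Vowels in 'development': e, e, o, e = 4 vowels.

4


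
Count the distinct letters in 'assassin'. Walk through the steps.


Unique letters in 'assassin': {a, i, n, s} = 4 distinct letters.

4


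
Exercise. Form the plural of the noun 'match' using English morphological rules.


Apply rule: Add -es (sibilant/fricative ending). 'match' becomes 'matches'.

matches


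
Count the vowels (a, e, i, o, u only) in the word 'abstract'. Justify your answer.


Vowels in 'abstract': a, a = 2 vowels.

2


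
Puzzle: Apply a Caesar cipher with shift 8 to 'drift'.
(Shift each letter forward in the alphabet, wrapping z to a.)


Shift each letter by 8: d -> l, r -> z, i -> q, f -> n, t -> b. Result: 'lzqnb'.

lzqnb


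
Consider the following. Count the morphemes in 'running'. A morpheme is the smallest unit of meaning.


Decomposition: run (root) + -ing (suffix) = 2 morpheme(s)

2 morphemes


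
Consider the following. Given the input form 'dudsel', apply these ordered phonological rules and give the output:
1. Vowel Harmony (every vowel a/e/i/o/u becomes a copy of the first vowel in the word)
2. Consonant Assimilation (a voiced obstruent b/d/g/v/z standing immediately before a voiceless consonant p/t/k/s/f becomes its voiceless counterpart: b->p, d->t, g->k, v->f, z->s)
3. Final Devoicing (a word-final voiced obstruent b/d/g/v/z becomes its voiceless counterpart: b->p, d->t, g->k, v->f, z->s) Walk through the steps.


Starting form: 'dudsel'
Rule 1: Vowel Harmony: all vowels become 'u' (matching first vowel). 'dudsel' -> 'dudsul'
Rule 2: Consonant Assimilation: voiced obstruent before voiceless consonant becomes voiceless ('ds' -> 'ts'). 'dudsul' -> 'dutsul'
Rule 3: Final Devoicing: final consonant 'l' is not one of the voiced obstruents b/d/g/v/z. No change.
Final form: 'dutsul'

dutsul


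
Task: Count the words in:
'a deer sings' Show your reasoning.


Split into words: a | deer | sings = 3 words.

3


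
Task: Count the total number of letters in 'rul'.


Spell out 'rul' and number each letter: r(1), u(2), l(3). Total: 3 letters.

3


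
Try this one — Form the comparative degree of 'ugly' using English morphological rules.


Apply comparative formation (consonant + y: change y to i, add -er): 'ugly' -> 'uglier'.

uglier


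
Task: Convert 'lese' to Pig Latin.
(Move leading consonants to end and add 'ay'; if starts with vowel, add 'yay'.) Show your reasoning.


'lese': move consonant cluster 'l' to end and add 'ay': 'eselay'.

eselay


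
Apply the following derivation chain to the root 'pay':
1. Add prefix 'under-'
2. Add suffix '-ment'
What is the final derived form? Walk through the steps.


Step 1: Add prefix 'under-' to 'pay' = 'underpay'
Step 2: Add suffix '-ment' to 'underpay' = 'underpayment'

underpayment


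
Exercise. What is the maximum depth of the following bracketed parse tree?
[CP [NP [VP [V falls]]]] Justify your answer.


Count bracket nesting levels:
'[' at pos 0: depth = 1
'[' at pos 4: depth = 2
'[' at pos 8: depth = 3
'[' at pos 12: depth = 4
Maximum depth reached: 4

4


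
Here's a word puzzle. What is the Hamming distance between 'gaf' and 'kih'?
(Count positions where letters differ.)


Alignment:
Position 1: 'g' vs 'k' = DIFFER
Position 2: 'a' vs 'i' = DIFFER
Position 3: 'f' vs 'h' = DIFFER
Total differences: 3

3


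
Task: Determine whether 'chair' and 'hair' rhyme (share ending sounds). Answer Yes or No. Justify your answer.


Rime (stressed vowel + following sounds) of 'chair': -air = /ɛər/
Rime of 'hair': -air = /ɛər/
/ɛər/ and /ɛər/ are the same ending sound, so the words rhyme.

Yes


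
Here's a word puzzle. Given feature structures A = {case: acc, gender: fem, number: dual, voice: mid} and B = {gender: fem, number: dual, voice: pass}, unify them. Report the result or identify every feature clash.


Compare features:
case: A=acc vs B=_ -> unified: acc
gender: A=fem vs B=fem -> unified: fem
number: A=dual vs B=dual -> unified: dual
voice: A=mid vs B=pass -> CLASH
Clash detected on feature 'voice' (mid vs pass); unification fails.

CLASH on 'voice' (mid vs pass)


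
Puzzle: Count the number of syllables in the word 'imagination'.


Break 'imagination' into syllables: i-mag-i-na-tion -> i | mag | i | na | tion = 5 syllables

5 syllables


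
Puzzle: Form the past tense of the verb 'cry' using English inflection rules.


Apply rule: Change -y to -ied. 'cry' becomes 'cried'.

cried


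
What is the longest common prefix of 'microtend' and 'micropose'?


Compare from the start: 5 characters match: 'micro'. Mismatch at position 6: 't' vs 'p'.

micro


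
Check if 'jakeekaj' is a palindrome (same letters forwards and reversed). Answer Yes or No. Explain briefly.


Forward: 'jakeekaj'
Reversed: 'jakeekaj'
They are identical.

Yes


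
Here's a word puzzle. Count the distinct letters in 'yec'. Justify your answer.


Unique letters in 'yec': {c, e, y} = 3 distinct letters.

3


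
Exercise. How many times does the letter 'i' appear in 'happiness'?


Letter 'i' in 'happiness': found at position(s) 5 = 1 occurrence(s).

1


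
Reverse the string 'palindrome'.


Reverse 'palindrome' character by character: 'emordnilap'.

emordnilap


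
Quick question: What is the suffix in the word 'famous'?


The word 'famous' = 'fame' (root) + '-ous' (suffix). The suffix is '-ous'.

ous


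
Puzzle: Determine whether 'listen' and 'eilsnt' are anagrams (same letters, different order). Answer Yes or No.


Sorted letters of 'listen': 'eilnst'
Sorted letters of 'eilsnt': 'eilnst'
They match.

Yes


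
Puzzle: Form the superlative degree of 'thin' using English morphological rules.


Apply superlative formation (double final consonant, add -est): 'thin' -> 'thinnest'.

thinnest


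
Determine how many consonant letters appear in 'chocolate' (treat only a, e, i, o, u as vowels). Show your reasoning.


Consonants in 'chocolate': c, h, c, l, t = 5 consonants.

5


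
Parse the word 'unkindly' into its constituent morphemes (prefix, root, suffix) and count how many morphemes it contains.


Step 1: Identify prefix: 'un' (meaning: not/reverse)
Step 2: Identify root: 'kind'
Step 3: Identify suffix(es): 'ly'
Decomposition: un- (prefix: not/reverse) + kind (root) + -ly (suffix: in manner of)
Total morphemes: 3

3 morphemes (un- (prefix: not/reverse) + kind (root) + -ly (suffix: in manner of))


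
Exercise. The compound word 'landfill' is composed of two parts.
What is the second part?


Split 'landfill' into 'land' + 'fill'. The second part is 'fill'.

fill


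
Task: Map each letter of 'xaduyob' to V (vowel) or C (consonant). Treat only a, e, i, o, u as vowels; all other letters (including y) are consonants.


Letter mapping: x = C, a = V, d = C, u = V, y = C, o = V, b = C.

CVCVCVC


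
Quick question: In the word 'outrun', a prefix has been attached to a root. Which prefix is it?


The word 'outrun' = 'out' (prefix) + 'run' (root). The prefix is 'out'.

out


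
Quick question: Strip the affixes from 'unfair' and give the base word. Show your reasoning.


Remove prefix 'un' from 'unfair' to get root 'fair'.

fair


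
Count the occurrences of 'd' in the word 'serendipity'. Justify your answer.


Letter 'd' in 'serendipity': found at position(s) 6 = 1 occurrence(s).

1


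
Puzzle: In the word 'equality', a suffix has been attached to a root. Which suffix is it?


The word 'equality' = 'equal' (root) + '-ity' (suffix). The suffix is '-ity'.

ity


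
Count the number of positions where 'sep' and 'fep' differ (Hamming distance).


Alignment:
Position 1: 's' vs 'f' = DIFFER
Position 2: 'e' vs 'e' = match
Position 3: 'p' vs 'p' = match
Total differences: 1

1


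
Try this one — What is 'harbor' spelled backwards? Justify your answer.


Reverse 'harbor' character by character: 'robrah'.

robrah


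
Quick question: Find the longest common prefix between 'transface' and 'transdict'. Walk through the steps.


Compare from the start: 5 characters match: 'trans'. Mismatch at position 6: 'f' vs 'd'.

trans


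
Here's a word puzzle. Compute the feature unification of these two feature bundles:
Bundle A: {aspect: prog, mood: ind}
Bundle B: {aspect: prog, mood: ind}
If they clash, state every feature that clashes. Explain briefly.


Compare features:
aspect: A=prog vs B=prog -> unified: prog
mood: A=ind vs B=ind -> unified: ind
No clashes found.

Unified: {aspect: prog, mood: ind}


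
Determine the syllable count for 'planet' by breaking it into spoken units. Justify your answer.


Break 'planet' into syllables: plan-et -> plan | et = 2 syllables

2 syllables


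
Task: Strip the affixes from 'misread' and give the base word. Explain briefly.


Remove prefix 'mis' from 'misread' to get root 'read'.

read


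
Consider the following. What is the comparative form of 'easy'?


Apply comparative formation (consonant + y: change y to i, add -er): 'easy' -> 'easier'.

easier


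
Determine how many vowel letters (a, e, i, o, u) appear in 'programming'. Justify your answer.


Vowels in 'programming': o, a, i = 3 vowels.

3


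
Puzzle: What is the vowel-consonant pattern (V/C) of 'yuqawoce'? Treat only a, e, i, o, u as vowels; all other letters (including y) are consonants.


Letter mapping: y = C, u = V, q = C, a = V, w = C, o = V, c = C, e = V.

CVCVCVCV


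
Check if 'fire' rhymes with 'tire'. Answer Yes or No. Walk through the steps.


Rime (stressed vowel + following sounds) of 'fire': -ire = /aɪər/
Rime of 'tire': -ire = /aɪər/
/aɪər/ and /aɪər/ are the same ending sound, so the words rhyme.

Yes


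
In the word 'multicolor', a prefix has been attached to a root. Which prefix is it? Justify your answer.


The word 'multicolor' = 'multi' (prefix) + 'color' (root). The prefix is 'multi'.

multi


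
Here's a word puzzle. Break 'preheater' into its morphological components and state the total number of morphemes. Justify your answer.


Step 1: Identify prefix: 'pre' (meaning: before)
Step 2: Identify root: 'heat'
Step 3: Identify suffix(es): 'er'
Decomposition: pre- (prefix: before) + heat (root) + -er (suffix: one who)
Total morphemes: 3

3 morphemes (pre- (prefix: before) + heat (root) + -er (suffix: one who))


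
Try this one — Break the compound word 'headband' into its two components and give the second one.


Split 'headband' into 'head' + 'band'. The second part is 'band'.

band


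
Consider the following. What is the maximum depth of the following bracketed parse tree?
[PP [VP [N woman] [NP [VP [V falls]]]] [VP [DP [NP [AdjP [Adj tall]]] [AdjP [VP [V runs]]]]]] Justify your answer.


Count bracket nesting levels:
'[' at pos 0: depth = 1
'[' at pos 4: depth = 2
'[' at pos 8: depth = 3
'[' at pos 18: depth = 3
'[' at pos 22: depth = 4
'[' at pos 26: depth = 5
'[' at pos 39: depth = 2
'[' at pos 43: depth = 3
'[' at pos 47: depth = 4
'[' at pos 51: depth = 5
'[' at pos 57: depth = 6
'[' at pos 70: depth = 4
'[' at pos 76: depth = 5
'[' at pos 80: depth = 6
Maximum depth reached: 6

6


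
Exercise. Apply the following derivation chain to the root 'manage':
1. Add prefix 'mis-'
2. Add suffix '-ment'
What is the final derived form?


Step 1: Add prefix 'mis-' to 'manage' = 'mismanage'
Step 2: Add suffix '-ment' to 'mismanage' = 'mismanagement'

mismanagement


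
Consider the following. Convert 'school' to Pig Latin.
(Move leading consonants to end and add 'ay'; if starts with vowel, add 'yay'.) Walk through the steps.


'school': move consonant cluster 'sch' to end and add 'ay': 'oolschay'.

oolschay


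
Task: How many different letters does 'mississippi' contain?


Unique letters in 'mississippi': {i, m, p, s} = 4 distinct letters.

4


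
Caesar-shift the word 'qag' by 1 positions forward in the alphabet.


Shift each letter by 1: q -> r, a -> b, g -> h. Result: 'rbh'.

rbh


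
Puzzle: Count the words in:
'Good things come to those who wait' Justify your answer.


Split into words: Good | things | come | to | those | who | wait = 7 words.

7


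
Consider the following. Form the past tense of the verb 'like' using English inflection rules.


Apply rule: Add -d (word ends in -e). 'like' becomes 'liked'.

liked


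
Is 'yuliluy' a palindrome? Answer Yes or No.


Forward: 'yuliluy'
Reversed: 'yuliluy'
They are identical.

Yes


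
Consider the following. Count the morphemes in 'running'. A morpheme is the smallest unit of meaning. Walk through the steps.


Decomposition: run (root) + -ing (suffix) = 2 morpheme(s)

2 morphemes


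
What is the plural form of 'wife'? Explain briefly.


Apply rule: Change -fe to -ves. 'wife' becomes 'wives'.

wives


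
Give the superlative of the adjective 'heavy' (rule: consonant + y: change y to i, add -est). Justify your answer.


Apply superlative formation (consonant + y: change y to i, add -est): 'heavy' -> 'heaviest'.

heaviest


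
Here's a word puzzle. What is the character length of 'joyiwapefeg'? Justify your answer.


Spell out 'joyiwapefeg' and number each letter: j(1), o(2), y(3), i(4), w(5), a(6), p(7), e(8), f(9), e(10), g(11). Total: 11 letters.

11


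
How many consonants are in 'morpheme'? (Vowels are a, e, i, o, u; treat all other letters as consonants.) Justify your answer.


Consonants in 'morpheme': m, r, p, h, m = 5 consonants.

5


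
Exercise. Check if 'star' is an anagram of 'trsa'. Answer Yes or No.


Sorted letters of 'star': 'arst'
Sorted letters of 'trsa': 'arst'
They match.

Yes


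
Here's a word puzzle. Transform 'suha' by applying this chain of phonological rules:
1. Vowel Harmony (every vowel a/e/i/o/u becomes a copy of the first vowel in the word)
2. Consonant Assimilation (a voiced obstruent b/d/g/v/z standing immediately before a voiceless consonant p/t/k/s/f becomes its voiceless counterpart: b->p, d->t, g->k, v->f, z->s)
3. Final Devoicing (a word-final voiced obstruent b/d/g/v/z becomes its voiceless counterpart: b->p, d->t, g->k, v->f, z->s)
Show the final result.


Starting form: 'suha'
Rule 1: Vowel Harmony: all vowels become 'u' (matching first vowel). 'suha' -> 'suhu'
Rule 2: Consonant Assimilation: no voiced obstruent (b/d/g/v/z) stands immediately before a voiceless consonant (p/t/k/s/f). No change.
Rule 3: Final Devoicing: the word ends in the vowel 'u', not a consonant. No change.
Final form: 'suhu'

suhu


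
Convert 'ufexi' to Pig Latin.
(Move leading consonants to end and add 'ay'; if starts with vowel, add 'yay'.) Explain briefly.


'ufexi' starts with a vowel, so add 'yay': 'ufexiyay'.

ufexiyay


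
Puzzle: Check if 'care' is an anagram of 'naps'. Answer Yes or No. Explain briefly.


Sorted letters of 'care': 'acer'
Sorted letters of 'naps': 'anps'
They do not match.

No


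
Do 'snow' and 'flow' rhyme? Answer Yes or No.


Rime (stressed vowel + following sounds) of 'snow': -ow = /oʊ/
Rime of 'flow': -ow = /oʊ/
/oʊ/ and /oʊ/ are the same ending sound, so the words rhyme.

Yes


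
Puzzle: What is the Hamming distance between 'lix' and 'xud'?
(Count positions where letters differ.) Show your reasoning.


Alignment:
Position 1: 'l' vs 'x' = DIFFER
Position 2: 'i' vs 'u' = DIFFER
Position 3: 'x' vs 'd' = DIFFER
Total differences: 3

3


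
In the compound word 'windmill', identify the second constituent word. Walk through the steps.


Split 'windmill' into 'wind' + 'mill'. The second part is 'mill'.

mill


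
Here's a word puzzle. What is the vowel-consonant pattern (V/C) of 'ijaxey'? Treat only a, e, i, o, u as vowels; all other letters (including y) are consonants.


Letter mapping: i = V, j = C, a = V, x = C, e = V, y = C.

VCVCVC


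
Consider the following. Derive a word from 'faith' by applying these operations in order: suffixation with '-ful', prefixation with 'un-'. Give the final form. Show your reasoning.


Step 1: Add suffix '-ful' to 'faith' = 'faithful'
Step 2: Add prefix 'un-' to 'faithful' = 'unfaithful'

unfaithful


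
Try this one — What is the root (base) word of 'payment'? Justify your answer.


Remove suffix '-ment' from 'payment' to get root 'pay'.

pay


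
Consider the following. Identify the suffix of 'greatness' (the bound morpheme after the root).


The word 'greatness' = 'great' (root) + '-ness' (suffix). The suffix is '-ness'.

ness


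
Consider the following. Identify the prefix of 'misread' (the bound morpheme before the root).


The word 'misread' = 'mis' (prefix) + 'read' (root). The prefix is 'mis'.

mis


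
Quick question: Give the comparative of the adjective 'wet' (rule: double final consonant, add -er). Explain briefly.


Apply comparative formation (double final consonant, add -er): 'wet' -> 'wetter'.

wetter


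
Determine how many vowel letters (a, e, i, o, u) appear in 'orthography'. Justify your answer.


Vowels in 'orthography': o, o, a = 3 vowels.

3


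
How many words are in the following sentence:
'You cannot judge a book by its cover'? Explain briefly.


Split into words: You | cannot | judge | a | book | by | its | cover = 8 words.

8


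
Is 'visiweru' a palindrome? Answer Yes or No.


Forward: 'visiweru'
Reversed: 'urewisiv'
They differ.

No


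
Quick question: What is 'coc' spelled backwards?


Reverse 'coc' character by character: 'coc'.

coc


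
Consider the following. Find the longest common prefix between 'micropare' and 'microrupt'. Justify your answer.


Compare from the start: 5 characters match: 'micro'. Mismatch at position 6: 'p' vs 'r'.

micro


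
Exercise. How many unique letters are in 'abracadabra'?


Unique letters in 'abracadabra': {a, b, c, d, r} = 5 distinct letters.

5


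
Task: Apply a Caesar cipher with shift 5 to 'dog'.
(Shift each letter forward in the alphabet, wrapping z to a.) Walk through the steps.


Shift each letter by 5: d -> i, o -> t, g -> l. Result: 'itl'.

itl


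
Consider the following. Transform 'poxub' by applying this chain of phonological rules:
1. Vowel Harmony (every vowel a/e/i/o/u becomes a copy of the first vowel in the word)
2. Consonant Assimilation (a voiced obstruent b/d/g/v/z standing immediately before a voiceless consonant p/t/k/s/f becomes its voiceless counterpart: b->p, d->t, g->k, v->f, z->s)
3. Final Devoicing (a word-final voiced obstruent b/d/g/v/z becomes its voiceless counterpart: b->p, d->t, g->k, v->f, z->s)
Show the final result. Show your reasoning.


Starting form: 'poxub'
Rule 1: Vowel Harmony: all vowels become 'o' (matching first vowel). 'poxub' -> 'poxob'
Rule 2: Consonant Assimilation: no voiced obstruent (b/d/g/v/z) stands immediately before a voiceless consonant (p/t/k/s/f). No change.
Rule 3: Final Devoicing: word-final voiced obstruent 'b' becomes voiceless 'p'. 'poxob' -> 'poxop'
Final form: 'poxop'

poxop


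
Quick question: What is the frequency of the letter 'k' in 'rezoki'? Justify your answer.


Letter 'k' in 'rezoki': found at position(s) 5 = 1 occurrence(s).

1


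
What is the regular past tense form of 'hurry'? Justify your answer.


Apply rule: Change -y to -ied. 'hurry' becomes 'hurried'.

hurried


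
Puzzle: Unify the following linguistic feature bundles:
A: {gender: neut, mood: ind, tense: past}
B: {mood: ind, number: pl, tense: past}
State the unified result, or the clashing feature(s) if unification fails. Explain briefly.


Compare features:
gender: A=neut vs B=_ -> unified: neut
mood: A=ind vs B=ind -> unified: ind
number: A=_ vs B=pl -> unified: pl
tense: A=past vs B=past -> unified: past
No clashes found.

Unified: {gender: neut, mood: ind, number: pl, tense: past}


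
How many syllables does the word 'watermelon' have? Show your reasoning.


Break 'watermelon' into syllables: wa-ter-mel-on -> wa | ter | mel | on = 4 syllables

4 syllables


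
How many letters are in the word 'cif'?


Spell out 'cif' and number each letter: c(1), i(2), f(3). Total: 3 letters.

3


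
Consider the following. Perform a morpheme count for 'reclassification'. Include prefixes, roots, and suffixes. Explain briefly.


Decomposition: re- (prefix) + class (root) + -ify (suffix) + -ation (suffix) = 4 morpheme(s)

4 morphemes


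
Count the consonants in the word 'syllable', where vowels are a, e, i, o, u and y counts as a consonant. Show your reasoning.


Consonants in 'syllable': s, y, l, l, b, l = 6 consonants.

6


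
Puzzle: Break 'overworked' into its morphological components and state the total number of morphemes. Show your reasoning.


Step 1: Identify prefix: 'over' (meaning: excessively)
Step 2: Identify root: 'work'
Step 3: Identify suffix(es): 'ed'
Decomposition: over- (prefix: excessively) + work (root) + -ed (suffix: past)
Total morphemes: 3

3 morphemes (over- (prefix: excessively) + work (root) + -ed (suffix: past))


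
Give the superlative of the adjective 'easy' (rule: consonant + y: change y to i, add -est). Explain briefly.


Apply superlative formation (consonant + y: change y to i, add -est): 'easy' -> 'easiest'.

easiest


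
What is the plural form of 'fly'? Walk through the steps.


Apply rule: Change -y to -ies (consonant + y). 'fly' becomes 'flies'.

flies


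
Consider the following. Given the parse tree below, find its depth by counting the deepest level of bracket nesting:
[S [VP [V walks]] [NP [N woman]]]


Count bracket nesting levels:
'[' at pos 0: depth = 1
'[' at pos 3: depth = 2
'[' at pos 7: depth = 3
'[' at pos 18: depth = 2
'[' at pos 22: depth = 3
Maximum depth reached: 3

3


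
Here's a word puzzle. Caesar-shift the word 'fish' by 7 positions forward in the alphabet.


Shift each letter by 7: f -> m, i -> p, s -> z, h -> o. Result: 'mpzo'.

mpzo


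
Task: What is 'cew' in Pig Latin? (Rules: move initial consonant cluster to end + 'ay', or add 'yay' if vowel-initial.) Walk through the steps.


'cew': move consonant cluster 'c' to end and add 'ay': 'ewcay'.

ewcay


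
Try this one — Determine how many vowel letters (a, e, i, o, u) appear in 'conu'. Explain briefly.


Vowels in 'conu': o, u = 2 vowels.

2


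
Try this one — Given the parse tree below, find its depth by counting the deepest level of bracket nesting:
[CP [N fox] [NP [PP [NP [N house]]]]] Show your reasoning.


Count bracket nesting levels:
'[' at pos 0: depth = 1
'[' at pos 4: depth = 2
'[' at pos 12: depth = 2
'[' at pos 16: depth = 3
'[' at pos 20: depth = 4
'[' at pos 24: depth = 5
Maximum depth reached: 5

5


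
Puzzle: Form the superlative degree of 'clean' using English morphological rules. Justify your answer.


Apply superlative formation (add -est): 'clean' -> 'cleanest'.

cleanest


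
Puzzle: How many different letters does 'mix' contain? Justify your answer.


Unique letters in 'mix': {i, m, x} = 3 distinct letters.

3


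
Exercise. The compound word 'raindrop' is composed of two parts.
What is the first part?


Split 'raindrop' into 'rain' + 'drop'. The first part is 'rain'.

rain


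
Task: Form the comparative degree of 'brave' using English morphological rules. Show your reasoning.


Apply comparative formation (ends in e: add -r): 'brave' -> 'braver'.

braver


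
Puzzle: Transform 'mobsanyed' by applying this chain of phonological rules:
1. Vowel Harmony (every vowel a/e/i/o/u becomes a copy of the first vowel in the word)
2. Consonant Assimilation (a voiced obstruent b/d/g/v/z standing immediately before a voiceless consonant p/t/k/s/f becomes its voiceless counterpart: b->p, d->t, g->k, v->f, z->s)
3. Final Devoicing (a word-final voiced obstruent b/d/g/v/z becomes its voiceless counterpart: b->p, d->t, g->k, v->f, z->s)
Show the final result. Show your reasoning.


Starting form: 'mobsanyed'
Rule 1: Vowel Harmony: all vowels become 'o' (matching first vowel). 'mobsanyed' -> 'mobsonyod'
Rule 2: Consonant Assimilation: voiced obstruent before voiceless consonant becomes voiceless ('bs' -> 'ps'). 'mobsonyod' -> 'mopsonyod'
Rule 3: Final Devoicing: word-final voiced obstruent 'd' becomes voiceless 't'. 'mopsonyod' -> 'mopsonyot'
Final form: 'mopsonyot'

mopsonyot


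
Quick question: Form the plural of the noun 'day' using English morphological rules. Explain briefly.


Apply rule: Add -s. 'day' becomes 'days'.

days


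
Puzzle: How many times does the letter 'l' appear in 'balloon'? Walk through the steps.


Letter 'l' in 'balloon': found at position(s) 3, 4 = 2 occurrence(s).

2


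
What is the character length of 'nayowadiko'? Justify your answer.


Spell out 'nayowadiko' and number each letter: n(1), a(2), y(3), o(4), w(5), a(6), d(7), i(8), k(9), o(10). Total: 10 letters.

10


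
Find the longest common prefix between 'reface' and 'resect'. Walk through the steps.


Compare from the start: 2 characters match: 're'. Mismatch at position 3: 'f' vs 's'.

re


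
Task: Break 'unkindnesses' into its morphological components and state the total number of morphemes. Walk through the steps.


Step 1: Identify prefix: 'un' (meaning: not/reverse)
Step 2: Identify root: 'kind'
Step 3: Identify suffix(es): 'ness, es'
Decomposition: un- (prefix: not/reverse) + kind (root) + -ness (suffix: state of) + -es (plural)
Total morphemes: 4

4 morphemes (un- (prefix: not/reverse) + kind (root) + -ness (suffix: state of) + -es (plural))


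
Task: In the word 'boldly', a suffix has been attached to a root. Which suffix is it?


The word 'boldly' = 'bold' (root) + '-ly' (suffix). The suffix is '-ly'.

ly


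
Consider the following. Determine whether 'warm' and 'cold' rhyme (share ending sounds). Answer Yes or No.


Rime (stressed vowel + following sounds) of 'warm': -arm = /ɔːrm/
Rime of 'cold': -old = /oʊld/
/ɔːrm/ and /oʊld/ are different ending sounds, so the words do not rhyme.

No


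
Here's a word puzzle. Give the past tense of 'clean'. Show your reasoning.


Apply rule: Add -ed. 'clean' becomes 'cleaned'.

cleaned


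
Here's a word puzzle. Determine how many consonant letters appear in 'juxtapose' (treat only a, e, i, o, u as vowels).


Consonants in 'juxtapose': j, x, t, p, s = 5 consonants.

5


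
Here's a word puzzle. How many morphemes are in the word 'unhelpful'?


Decomposition: un- (prefix) + help (root) + -ful (suffix) = 3 morpheme(s)

3 morphemes


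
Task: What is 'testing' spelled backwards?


Reverse 'testing' character by character: 'gnitset'.

gnitset


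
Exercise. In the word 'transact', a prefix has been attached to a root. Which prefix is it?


The word 'transact' = 'trans' (prefix) + 'act' (root). The prefix is 'trans'.

trans


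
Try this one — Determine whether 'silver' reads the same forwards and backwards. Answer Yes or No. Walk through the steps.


Forward: 'silver'
Reversed: 'revlis'
They differ.

No


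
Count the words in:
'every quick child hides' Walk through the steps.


Split into words: every | quick | child | hides = 4 words.

4


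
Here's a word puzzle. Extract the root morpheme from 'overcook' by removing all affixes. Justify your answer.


Remove prefix 'over' from 'overcook' to get root 'cook'.

cook


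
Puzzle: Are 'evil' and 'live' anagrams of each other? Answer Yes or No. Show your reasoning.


Sorted letters of 'evil': 'eilv'
Sorted letters of 'live': 'eilv'
They match.

Yes


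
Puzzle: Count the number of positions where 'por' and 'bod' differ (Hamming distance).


Alignment:
Position 1: 'p' vs 'b' = DIFFER
Position 2: 'o' vs 'o' = match
Position 3: 'r' vs 'd' = DIFFER
Total differences: 2

2


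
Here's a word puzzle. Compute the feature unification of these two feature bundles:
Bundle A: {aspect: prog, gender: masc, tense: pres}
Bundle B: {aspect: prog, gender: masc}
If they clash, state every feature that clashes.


Compare features:
aspect: A=prog vs B=prog -> unified: prog
gender: A=masc vs B=masc -> unified: masc
tense: A=pres vs B=_ -> unified: pres
No clashes found.

Unified: {aspect: prog, gender: masc, tense: pres}


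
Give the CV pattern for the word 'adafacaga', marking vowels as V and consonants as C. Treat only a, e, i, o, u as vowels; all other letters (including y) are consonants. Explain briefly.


Letter mapping: a = V, d = C, a = V, f = C, a = V, c = C, a = V, g = C, a = V.

VCVCVCVCV


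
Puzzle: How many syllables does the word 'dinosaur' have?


Break 'dinosaur' into syllables: di-no-saur -> di | no | saur = 3 syllables

3 syllables


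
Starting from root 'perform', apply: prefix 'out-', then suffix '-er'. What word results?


Step 1: Add prefix 'out-' to 'perform' = 'outperform'
Step 2: Add suffix '-er' to 'outperform' = 'outperformer'

outperformer


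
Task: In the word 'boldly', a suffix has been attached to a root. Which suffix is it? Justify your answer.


The word 'boldly' = 'bold' (root) + '-ly' (suffix). The suffix is '-ly'.

ly


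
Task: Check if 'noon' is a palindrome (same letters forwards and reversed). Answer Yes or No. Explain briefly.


Forward: 'noon'
Reversed: 'noon'
They are identical.

Yes


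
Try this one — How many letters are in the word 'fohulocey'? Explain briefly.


Spell out 'fohulocey' and number each letter: f(1), o(2), h(3), u(4), l(5), o(6), c(7), e(8), y(9). Total: 9 letters.

9


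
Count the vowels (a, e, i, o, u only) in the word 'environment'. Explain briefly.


Vowels in 'environment': e, i, o, e = 4 vowels.

4


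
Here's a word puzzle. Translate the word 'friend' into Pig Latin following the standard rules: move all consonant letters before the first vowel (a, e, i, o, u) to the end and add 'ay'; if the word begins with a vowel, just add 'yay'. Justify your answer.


'friend': move consonant cluster 'fr' to end and add 'ay': 'iendfray'.

iendfray


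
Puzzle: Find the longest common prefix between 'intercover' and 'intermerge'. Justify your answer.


Compare from the start: 5 characters match: 'inter'. Mismatch at position 6: 'c' vs 'm'.

inter


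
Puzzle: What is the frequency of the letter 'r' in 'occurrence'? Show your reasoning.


Letter 'r' in 'occurrence': found at position(s) 5, 6 = 2 occurrence(s).

2


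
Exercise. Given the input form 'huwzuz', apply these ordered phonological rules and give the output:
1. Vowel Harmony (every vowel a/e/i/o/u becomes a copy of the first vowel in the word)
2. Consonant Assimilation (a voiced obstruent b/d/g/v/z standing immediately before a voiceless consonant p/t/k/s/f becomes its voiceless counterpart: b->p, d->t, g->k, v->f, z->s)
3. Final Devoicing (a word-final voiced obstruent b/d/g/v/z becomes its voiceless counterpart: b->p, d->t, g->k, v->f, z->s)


Starting form: 'huwzuz'
Rule 1: Vowel Harmony: all vowels already match. No change.
Rule 2: Consonant Assimilation: no voiced obstruent (b/d/g/v/z) stands immediately before a voiceless consonant (p/t/k/s/f). No change.
Rule 3: Final Devoicing: word-final voiced obstruent 'z' becomes voiceless 's'. 'huwzuz' -> 'huwzus'
Final form: 'huwzus'

huwzus


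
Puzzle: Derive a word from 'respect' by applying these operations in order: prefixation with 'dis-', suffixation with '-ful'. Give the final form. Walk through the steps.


Step 1: Add prefix 'dis-' to 'respect' = 'disrespect'
Step 2: Add suffix '-ful' to 'disrespect' = 'disrespectful'

disrespectful


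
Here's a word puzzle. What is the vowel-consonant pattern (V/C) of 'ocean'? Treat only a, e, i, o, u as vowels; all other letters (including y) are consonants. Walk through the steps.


Letter mapping: o = V, c = C, e = V, a = V, n = C.

VCVVC


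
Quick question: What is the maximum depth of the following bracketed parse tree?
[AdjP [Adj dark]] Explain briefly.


Count bracket nesting levels:
'[' at pos 0: depth = 1
'[' at pos 6: depth = 2
Maximum depth reached: 2

2


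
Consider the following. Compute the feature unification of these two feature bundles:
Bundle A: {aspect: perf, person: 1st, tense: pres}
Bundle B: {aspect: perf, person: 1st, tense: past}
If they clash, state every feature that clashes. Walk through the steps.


Compare features:
aspect: A=perf vs B=perf -> unified: perf
person: A=1st vs B=1st -> unified: 1st
tense: A=pres vs B=past -> CLASH
Clash detected on feature 'tense' (pres vs past); unification fails.

CLASH on 'tense' (pres vs past)


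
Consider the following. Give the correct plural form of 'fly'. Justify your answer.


Apply rule: Change -y to -ies (consonant + y). 'fly' becomes 'flies'.

flies


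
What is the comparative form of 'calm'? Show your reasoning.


Apply comparative formation (add -er): 'calm' -> 'calmer'.

calmer


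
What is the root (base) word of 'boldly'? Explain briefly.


Remove suffix '-ly' from 'boldly' to get root 'bold'.

bold


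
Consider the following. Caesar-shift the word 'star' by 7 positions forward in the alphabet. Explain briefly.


Shift each letter by 7: s -> z, t -> a, a -> h, r -> y. Result: 'zahy'.

zahy


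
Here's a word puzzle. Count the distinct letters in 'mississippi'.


Unique letters in 'mississippi': {i, m, p, s} = 4 distinct letters.

4


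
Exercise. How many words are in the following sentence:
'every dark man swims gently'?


Split into words: every | dark | man | swims | gently = 5 words.

5


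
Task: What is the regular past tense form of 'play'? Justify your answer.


Apply rule: Add -ed. 'play' becomes 'played'.

played


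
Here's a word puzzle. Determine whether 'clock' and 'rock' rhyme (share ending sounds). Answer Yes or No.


Rime (stressed vowel + following sounds) of 'clock': -ock = /ɒk/
Rime of 'rock': -ock = /ɒk/
/ɒk/ and /ɒk/ are the same ending sound, so the words rhyme.

Yes


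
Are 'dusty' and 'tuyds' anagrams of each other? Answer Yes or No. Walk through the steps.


Sorted letters of 'dusty': 'dstuy'
Sorted letters of 'tuyds': 'dstuy'
They match.

Yes


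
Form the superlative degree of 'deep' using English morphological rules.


Apply superlative formation (add -est): 'deep' -> 'deepest'.

deepest


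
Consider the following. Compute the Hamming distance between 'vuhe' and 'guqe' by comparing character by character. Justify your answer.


Alignment:
Position 1: 'v' vs 'g' = DIFFER
Position 2: 'u' vs 'u' = match
Position 3: 'h' vs 'q' = DIFFER
Position 4: 'e' vs 'e' = match
Total differences: 2

2


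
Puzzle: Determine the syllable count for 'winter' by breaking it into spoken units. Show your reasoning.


Break 'winter' into syllables: win-ter -> win | ter = 2 syllables

2 syllables


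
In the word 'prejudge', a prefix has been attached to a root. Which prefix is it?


The word 'prejudge' = 'pre' (prefix) + 'judge' (root). The prefix is 'pre'.

pre


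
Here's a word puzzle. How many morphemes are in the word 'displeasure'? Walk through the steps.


Decomposition: dis- (prefix) + please (root) + -ure (suffix) = 3 morpheme(s)

3 morphemes


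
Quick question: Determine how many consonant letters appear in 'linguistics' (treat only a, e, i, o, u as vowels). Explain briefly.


Consonants in 'linguistics': l, n, g, s, t, c, s = 7 consonants.

7


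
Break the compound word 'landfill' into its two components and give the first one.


Split 'landfill' into 'land' + 'fill'. The first part is 'land'.

land


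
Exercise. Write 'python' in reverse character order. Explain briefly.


Reverse 'python' character by character: 'nohtyp'.

nohtyp


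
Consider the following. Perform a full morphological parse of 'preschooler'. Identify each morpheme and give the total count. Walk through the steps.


Step 1: Identify prefix: 'pre' (meaning: before)
Step 2: Identify root: 'school'
Step 3: Identify suffix(es): 'er'
Decomposition: pre- (prefix: before) + school (root) + -er (suffix: one who)
Total morphemes: 3

3 morphemes (pre- (prefix: before) + school (root) + -er (suffix: one who))


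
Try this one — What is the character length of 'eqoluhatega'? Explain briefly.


Spell out 'eqoluhatega' and number each letter: e(1), q(2), o(3), l(4), u(5), h(6), a(7), t(8), e(9), g(10), a(11). Total: 11 letters.

11


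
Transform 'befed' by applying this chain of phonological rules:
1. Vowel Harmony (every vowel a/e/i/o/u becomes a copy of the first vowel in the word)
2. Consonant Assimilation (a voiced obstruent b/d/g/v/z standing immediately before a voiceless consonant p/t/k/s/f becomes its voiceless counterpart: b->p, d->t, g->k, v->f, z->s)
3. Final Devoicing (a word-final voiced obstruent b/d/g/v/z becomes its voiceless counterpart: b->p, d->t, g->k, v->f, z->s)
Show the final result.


Starting form: 'befed'
Rule 1: Vowel Harmony: all vowels already match. No change.
Rule 2: Consonant Assimilation: no voiced obstruent (b/d/g/v/z) stands immediately before a voiceless consonant (p/t/k/s/f). No change.
Rule 3: Final Devoicing: word-final voiced obstruent 'd' becomes voiceless 't'. 'befed' -> 'befet'
Final form: 'befet'

befet


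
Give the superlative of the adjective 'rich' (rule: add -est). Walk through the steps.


Apply superlative formation (add -est): 'rich' -> 'richest'.

richest


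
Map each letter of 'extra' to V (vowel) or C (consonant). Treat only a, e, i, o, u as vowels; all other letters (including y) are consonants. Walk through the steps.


Letter mapping: e = V, x = C, t = C, r = C, a = V.

VCCCV


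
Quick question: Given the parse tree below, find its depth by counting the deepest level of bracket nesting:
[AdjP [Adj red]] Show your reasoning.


Count bracket nesting levels:
'[' at pos 0: depth = 1
'[' at pos 6: depth = 2
Maximum depth reached: 2

2


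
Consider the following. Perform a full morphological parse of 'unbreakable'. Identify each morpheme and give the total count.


Step 1: Identify prefix: 'un' (meaning: not/reverse)
Step 2: Identify root: 'break'
Step 3: Identify suffix(es): 'able'
Decomposition: un- (prefix: not/reverse) + break (root) + -able (suffix: capable of)
Total morphemes: 3

3 morphemes (un- (prefix: not/reverse) + break (root) + -able (suffix: capable of))
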